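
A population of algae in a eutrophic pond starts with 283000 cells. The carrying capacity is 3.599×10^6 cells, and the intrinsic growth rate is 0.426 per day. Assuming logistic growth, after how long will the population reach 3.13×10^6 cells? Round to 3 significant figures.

A = (K − N₀)/N₀ = (3.599×10^6 − 283000)/283000 = 11.717.
Solve 3.599×10^6/(1 + 11.717·e^(−0.426t)) = 3.13×10^6: 1 + 11.717·e^(−0.426t) = 1.1498, so e^(−0.426t) = 0.0127879.
−0.426·t = ln(0.0127879) = -4.3593, so t = 4.3593/0.426 = 10.233.

10.2 days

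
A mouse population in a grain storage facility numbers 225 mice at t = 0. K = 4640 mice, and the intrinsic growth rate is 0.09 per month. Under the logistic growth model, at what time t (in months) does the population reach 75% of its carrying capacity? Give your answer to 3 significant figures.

45.3 months

A = (K − N₀)/N₀ = (4640 − 225)/225 = 19.622.
Solve 4640/(1 + 19.622·e^(−0.09t)) = 3480: 1 + 19.622·e^(−0.09t) = 1.3333, so e^(−0.09t) = 0.0169875.
−0.09·t = ln(0.0169875) = -4.0753, so t = 4.0753/0.09 = 45.281.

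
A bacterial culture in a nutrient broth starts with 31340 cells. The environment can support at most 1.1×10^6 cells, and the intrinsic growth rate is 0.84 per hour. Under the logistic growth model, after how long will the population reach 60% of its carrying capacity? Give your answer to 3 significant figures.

A = (K − N₀)/N₀ = (1.1×10^6 − 31340)/31340 = 34.099.
Solve 1.1×10^6/(1 + 34.099·e^(−0.84t)) = 660000: 1 + 34.099·e^(−0.84t) = 1.6667, so e^(−0.84t) = 0.019551.
−0.84·t = ln(0.019551) = -3.9347, so t = 3.9347/0.84 = 4.6842.

4.68 hours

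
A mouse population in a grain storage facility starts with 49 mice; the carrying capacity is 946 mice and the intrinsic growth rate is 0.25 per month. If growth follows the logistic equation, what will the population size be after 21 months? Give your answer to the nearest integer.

A = (K − N₀)/N₀ = (946 − 49)/49 = 18.306.
N(t) = K/(1 + A·e^(−rt)) = 946/(1 + 18.306×e^(−0.25×21)).
e^(−5.25) = 0.0052475; denominator = 1 + 18.306×0.0052475 = 1.0961.
N = 946/1.0961 = 863.09.

863 mice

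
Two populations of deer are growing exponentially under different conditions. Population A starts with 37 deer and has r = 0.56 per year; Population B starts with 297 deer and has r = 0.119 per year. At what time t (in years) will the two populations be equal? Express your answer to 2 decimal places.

4.72 years

Set 37·e^(0.56t) = 297·e^(0.119t).
e^((0.56 − 0.119)t) = 297/37 → e^(0.441·t) = 8.027.
0.441·t = ln(8.027) = 2.0828, so t = 2.0828/0.441 = 4.7229.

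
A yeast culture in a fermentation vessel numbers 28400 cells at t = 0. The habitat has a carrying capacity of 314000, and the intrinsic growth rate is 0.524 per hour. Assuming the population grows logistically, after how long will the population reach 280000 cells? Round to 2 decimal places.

8.43 hours

A = (K − N₀)/N₀ = (314000 − 28400)/28400 = 10.056.
Solve 314000/(1 + 10.056·e^(−0.524t)) = 280000: 1 + 10.056·e^(−0.524t) = 1.1214, so e^(−0.524t) = 0.0120748.
−0.524·t = ln(0.0120748) = -4.4166, so t = 4.4166/0.524 = 8.4287.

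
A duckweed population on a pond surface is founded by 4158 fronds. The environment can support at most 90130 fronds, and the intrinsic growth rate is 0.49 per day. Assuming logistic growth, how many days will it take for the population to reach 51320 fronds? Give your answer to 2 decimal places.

A = (K − N₀)/N₀ = (90130 − 4158)/4158 = 20.676.
Solve 90130/(1 + 20.676·e^(−0.49t)) = 51320: 1 + 20.676·e^(−0.49t) = 1.7562, so e^(−0.49t) = 0.036575.
−0.49·t = ln(0.036575) = -3.3084, so t = 3.3084/0.49 = 6.7518.

6.75 days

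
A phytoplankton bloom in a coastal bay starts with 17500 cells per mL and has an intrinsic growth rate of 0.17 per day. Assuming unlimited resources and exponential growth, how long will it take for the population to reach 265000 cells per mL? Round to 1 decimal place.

Set N₀·e^(rt) = 265000: e^(0.17·t) = 265000/17500 = 15.143.
0.17·t = ln(15.143) = 2.7175, so t = 2.7175/0.17 = 15.985.

16.0 days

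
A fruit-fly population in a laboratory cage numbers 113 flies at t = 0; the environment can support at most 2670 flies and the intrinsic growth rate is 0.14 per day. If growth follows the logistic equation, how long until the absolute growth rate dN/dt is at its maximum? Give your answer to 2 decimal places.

Logistic growth is fastest at N = K/2 = 1335.
A = (K − N₀)/N₀ = 22.628. Set K/(1 + A·e^(−rt)) = K/2 → A·e^(−rt) = 1.
e^(−0.14t) = 1/22.628 = 0.0441924, so t = ln(22.628)/0.14 = 3.1192/0.14 = 22.28.

22.28 days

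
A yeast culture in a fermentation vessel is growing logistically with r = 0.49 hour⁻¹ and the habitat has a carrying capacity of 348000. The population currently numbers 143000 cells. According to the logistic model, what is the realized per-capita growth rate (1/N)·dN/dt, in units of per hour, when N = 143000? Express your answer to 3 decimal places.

0.289 per hour

(1/N)·dN/dt = r(1 − N/K) = 0.49 × (1 − 143000/348000).
= 0.49 × 0.58908 = 0.28865.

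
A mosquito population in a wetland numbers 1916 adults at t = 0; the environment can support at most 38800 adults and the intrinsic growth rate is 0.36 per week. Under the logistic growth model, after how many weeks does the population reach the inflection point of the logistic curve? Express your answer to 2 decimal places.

8.22 weeks

Logistic growth is fastest at N = K/2 = 19400.
A = (K − N₀)/N₀ = 19.251. Set K/(1 + A·e^(−rt)) = K/2 → A·e^(−rt) = 1.
e^(−0.36t) = 1/19.251 = 0.0519466, so t = ln(19.251)/0.36 = 2.9575/0.36 = 8.2154.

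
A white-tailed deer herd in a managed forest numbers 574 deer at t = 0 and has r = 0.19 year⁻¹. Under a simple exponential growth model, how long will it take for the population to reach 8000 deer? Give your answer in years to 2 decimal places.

Set N₀·e^(rt) = 8000: e^(0.19·t) = 8000/574 = 13.937.
0.19·t = ln(13.937) = 2.6346, so t = 2.6346/0.19 = 13.866.

13.87 years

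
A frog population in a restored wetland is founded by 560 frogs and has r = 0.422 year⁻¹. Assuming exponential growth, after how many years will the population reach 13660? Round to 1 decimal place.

7.6 years

Set N₀·e^(rt) = 13660: e^(0.422·t) = 13660/560 = 24.393.
0.422·t = ln(24.393) = 3.1943, so t = 3.1943/0.422 = 7.5694.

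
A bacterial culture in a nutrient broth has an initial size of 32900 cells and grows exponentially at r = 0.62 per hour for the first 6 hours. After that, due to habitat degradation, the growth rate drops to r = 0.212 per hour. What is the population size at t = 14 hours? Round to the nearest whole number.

7401757 cells

Phase 1: N(6) = 32900·e^(0.62×6) = 32900·e^3.72 = 1.357599×10^6.
Phase 2 runs for 14 − 6 = 8 hours at r = 0.212.
N(14) = 1.357599×10^6·e^(0.212×8) = 1.357599×10^6·e^1.696 = 7.401757×10^6.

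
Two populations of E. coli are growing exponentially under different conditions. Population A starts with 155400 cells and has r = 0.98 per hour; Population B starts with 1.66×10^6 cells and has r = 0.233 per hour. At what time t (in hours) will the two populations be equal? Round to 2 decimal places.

3.17 hours

Set 155400·e^(0.98t) = 1.66×10^6·e^(0.233t).
e^((0.98 − 0.233)t) = 1.66×10^6/155400 → e^(0.747·t) = 10.682.
0.747·t = ln(10.682) = 2.3686, so t = 2.3686/0.747 = 3.1708.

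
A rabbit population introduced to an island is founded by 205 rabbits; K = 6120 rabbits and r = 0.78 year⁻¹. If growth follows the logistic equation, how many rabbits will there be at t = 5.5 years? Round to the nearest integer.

A = (K − N₀)/N₀ = (6120 − 205)/205 = 28.854.
N(t) = K/(1 + A·e^(−rt)) = 6120/(1 + 28.854×e^(−0.78×5.5)).
e^(−4.29) = 0.013705; denominator = 1 + 28.854×0.013705 = 1.3954.
N = 6120/1.3954 = 4385.72.

4386 rabbits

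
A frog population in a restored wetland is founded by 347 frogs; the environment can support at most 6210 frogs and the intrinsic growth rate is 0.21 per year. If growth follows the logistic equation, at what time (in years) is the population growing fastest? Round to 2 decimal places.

13.46 years

Logistic growth is fastest at N = K/2 = 3105.
A = (K − N₀)/N₀ = 16.896. Set K/(1 + A·e^(−rt)) = K/2 → A·e^(−rt) = 1.
e^(−0.21t) = 1/16.896 = 0.0591847, so t = ln(16.896)/0.21 = 2.8271/0.21 = 13.462.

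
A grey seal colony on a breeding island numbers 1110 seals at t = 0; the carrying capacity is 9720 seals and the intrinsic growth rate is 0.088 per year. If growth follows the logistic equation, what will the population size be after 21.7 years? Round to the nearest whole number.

4523 seals

A = (K − N₀)/N₀ = (9720 − 1110)/1110 = 7.7568.
N(t) = K/(1 + A·e^(−rt)) = 9720/(1 + 7.7568×e^(−0.088×21.7)).
e^(−1.91) = 0.14814; denominator = 1 + 7.7568×0.14814 = 2.1491.
N = 9720/2.1491 = 4522.86.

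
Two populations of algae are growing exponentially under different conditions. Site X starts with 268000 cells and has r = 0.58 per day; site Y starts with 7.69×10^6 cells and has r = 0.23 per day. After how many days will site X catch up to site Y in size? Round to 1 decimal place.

Set 268000·e^(0.58t) = 7.69×10^6·e^(0.23t).
e^((0.58 − 0.23)t) = 7.69×10^6/268000 → e^(0.35·t) = 28.694.
0.35·t = ln(28.694) = 3.3567, so t = 3.3567/0.35 = 9.5905.

9.6 days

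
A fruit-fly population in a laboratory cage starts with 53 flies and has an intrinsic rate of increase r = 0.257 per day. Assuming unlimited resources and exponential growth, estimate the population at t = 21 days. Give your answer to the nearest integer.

N(t) = N₀·e^(rt) = 53 × e^(0.257×21) = 53 × e^5.397.
e^5.397 ≈ 220.74, so N ≈ 53 × 220.74 = 11699.4.

11699 flies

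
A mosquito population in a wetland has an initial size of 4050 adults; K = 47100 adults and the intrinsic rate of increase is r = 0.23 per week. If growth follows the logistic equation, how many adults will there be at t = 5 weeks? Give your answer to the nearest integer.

10789 adults

A = (K − N₀)/N₀ = (47100 − 4050)/4050 = 10.63.
N(t) = K/(1 + A·e^(−rt)) = 47100/(1 + 10.63×e^(−0.23×5)).
e^(−1.15) = 0.31664; denominator = 1 + 10.63×0.31664 = 4.3657.
N = 47100/4.3657 = 10788.6.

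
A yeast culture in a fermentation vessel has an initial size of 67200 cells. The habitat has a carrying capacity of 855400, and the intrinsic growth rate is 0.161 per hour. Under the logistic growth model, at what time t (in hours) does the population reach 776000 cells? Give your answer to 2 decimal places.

A = (K − N₀)/N₀ = (855400 − 67200)/67200 = 11.729.
Solve 855400/(1 + 11.729·e^(−0.161t)) = 776000: 1 + 11.729·e^(−0.161t) = 1.1023, so e^(−0.161t) = 0.00872352.
−0.161·t = ln(0.00872352) = -4.7417, so t = 4.7417/0.161 = 29.452.

29.45 hours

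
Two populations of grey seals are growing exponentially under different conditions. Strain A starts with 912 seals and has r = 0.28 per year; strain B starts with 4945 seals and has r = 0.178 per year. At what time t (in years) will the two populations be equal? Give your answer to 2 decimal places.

16.57 years

Set 912·e^(0.28t) = 4945·e^(0.178t).
e^((0.28 − 0.178)t) = 4945/912 → e^(0.102·t) = 5.4221.
0.102·t = ln(5.4221) = 1.6905, so t = 1.6905/0.102 = 16.573.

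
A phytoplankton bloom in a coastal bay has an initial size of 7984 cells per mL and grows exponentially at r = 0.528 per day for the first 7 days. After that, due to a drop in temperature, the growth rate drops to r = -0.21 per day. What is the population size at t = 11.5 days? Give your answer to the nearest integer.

125016 cells per mL

Phase 1: N(7) = 7984·e^(0.528×7) = 7984·e^3.696 = 321642.
Phase 2 runs for 11.5 − 7 = 4.5 days at r = -0.21.
N(11.5) = 321642·e^(-0.21×4.5) = 321642·e^-0.945 = 125016.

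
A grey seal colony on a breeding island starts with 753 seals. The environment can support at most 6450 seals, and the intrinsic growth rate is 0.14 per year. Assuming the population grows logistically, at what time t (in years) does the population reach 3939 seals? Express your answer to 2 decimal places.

17.67 years

A = (K − N₀)/N₀ = (6450 − 753)/753 = 7.5657.
Solve 6450/(1 + 7.5657·e^(−0.14t)) = 3939: 1 + 7.5657·e^(−0.14t) = 1.6375, so e^(−0.14t) = 0.0842577.
−0.14·t = ln(0.0842577) = -2.4739, so t = 2.4739/0.14 = 17.671.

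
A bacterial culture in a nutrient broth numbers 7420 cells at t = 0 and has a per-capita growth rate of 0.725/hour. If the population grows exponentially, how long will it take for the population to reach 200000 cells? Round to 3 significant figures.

4.54 hours

Set N₀·e^(rt) = 200000: e^(0.725·t) = 200000/7420 = 26.954.
0.725·t = ln(26.954) = 3.2941, so t = 3.2941/0.725 = 4.5436.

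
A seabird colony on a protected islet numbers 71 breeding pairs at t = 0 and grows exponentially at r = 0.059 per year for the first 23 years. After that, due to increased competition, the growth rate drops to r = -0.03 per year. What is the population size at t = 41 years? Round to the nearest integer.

161 breeding pairs

Phase 1: N(23) = 71·e^(0.059×23) = 71·e^1.357 = 275.801.
Phase 2 runs for 41 − 23 = 18 years at r = -0.03.
N(41) = 275.801·e^(-0.03×18) = 275.801·e^-0.54 = 160.723.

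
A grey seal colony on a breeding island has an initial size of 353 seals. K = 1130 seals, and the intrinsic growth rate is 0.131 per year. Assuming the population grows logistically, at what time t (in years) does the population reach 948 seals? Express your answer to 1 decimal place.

18.6 years

A = (K − N₀)/N₀ = (1130 − 353)/353 = 2.2011.
Solve 1130/(1 + 2.2011·e^(−0.131t)) = 948: 1 + 2.2011·e^(−0.131t) = 1.192, so e^(−0.131t) = 0.0872201.
−0.131·t = ln(0.0872201) = -2.4393, so t = 2.4393/0.131 = 18.621.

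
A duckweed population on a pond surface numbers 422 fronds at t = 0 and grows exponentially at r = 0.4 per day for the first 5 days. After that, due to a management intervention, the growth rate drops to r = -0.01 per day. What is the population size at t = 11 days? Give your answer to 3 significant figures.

Phase 1: N(5) = 422·e^(0.4×5) = 422·e^2 = 3118.18.
Phase 2 runs for 11 − 5 = 6 days at r = -0.01.
N(11) = 3118.18·e^(-0.01×6) = 3118.18·e^-0.06 = 2936.59.

2940 fronds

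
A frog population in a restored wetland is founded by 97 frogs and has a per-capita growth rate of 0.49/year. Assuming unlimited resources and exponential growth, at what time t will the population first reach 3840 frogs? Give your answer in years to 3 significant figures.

Set N₀·e^(rt) = 3840: e^(0.49·t) = 3840/97 = 39.588.
0.49·t = ln(39.588) = 3.6785, so t = 3.6785/0.49 = 7.5072.

7.51 years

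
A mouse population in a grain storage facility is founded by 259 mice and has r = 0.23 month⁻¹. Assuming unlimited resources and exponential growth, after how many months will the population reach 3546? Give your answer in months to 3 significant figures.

Set N₀·e^(rt) = 3546: e^(0.23·t) = 3546/259 = 13.691.
0.23·t = ln(13.691) = 2.6167, so t = 2.6167/0.23 = 11.377.

11.4 months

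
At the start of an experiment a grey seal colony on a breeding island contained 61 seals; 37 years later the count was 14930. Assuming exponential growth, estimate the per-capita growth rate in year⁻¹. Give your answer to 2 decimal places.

0.15 per year

From N(t) = N₀·e^(rt): e^(r·37) = 14930/61 = 244.75.
r·37 = ln(244.75) = 5.5003, so r = 5.5003/37 = 0.14866.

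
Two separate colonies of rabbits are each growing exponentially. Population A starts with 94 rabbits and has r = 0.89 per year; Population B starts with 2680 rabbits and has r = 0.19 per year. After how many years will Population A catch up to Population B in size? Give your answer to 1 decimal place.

Set 94·e^(0.89t) = 2680·e^(0.19t).
e^((0.89 − 0.19)t) = 2680/94 → e^(0.7·t) = 28.511.
0.7·t = ln(28.511) = 3.3503, so t = 3.3503/0.7 = 4.7861.

4.8 years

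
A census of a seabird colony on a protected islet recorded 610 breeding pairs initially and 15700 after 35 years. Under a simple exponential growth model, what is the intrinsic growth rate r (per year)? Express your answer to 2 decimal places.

0.09 per year

From N(t) = N₀·e^(rt): e^(r·35) = 15700/610 = 25.738.
r·35 = ln(25.738) = 3.248, so r = 3.248/35 = 0.092799.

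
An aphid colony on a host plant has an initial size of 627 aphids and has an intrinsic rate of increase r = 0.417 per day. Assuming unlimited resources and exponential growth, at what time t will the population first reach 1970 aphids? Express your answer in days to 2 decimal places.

2.75 days

Set N₀·e^(rt) = 1970: e^(0.417·t) = 1970/627 = 3.1419.
0.417·t = ln(3.1419) = 1.1448, so t = 1.1448/0.417 = 2.7454.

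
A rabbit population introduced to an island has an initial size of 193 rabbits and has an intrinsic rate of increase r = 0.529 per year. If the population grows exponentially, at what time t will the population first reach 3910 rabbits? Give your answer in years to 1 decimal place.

5.7 years

Set N₀·e^(rt) = 3910: e^(0.529·t) = 3910/193 = 20.259.
0.529·t = ln(20.259) = 3.0086, so t = 3.0086/0.529 = 5.6873.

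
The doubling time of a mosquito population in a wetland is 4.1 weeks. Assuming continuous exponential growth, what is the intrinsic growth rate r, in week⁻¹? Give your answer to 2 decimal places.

r = ln(2)/t_d = 0.6931/4.1 = 0.16906.

0.17 per week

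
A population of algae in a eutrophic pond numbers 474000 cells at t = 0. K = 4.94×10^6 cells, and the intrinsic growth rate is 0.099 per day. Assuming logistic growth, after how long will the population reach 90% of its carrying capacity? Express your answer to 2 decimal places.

44.85 days

A = (K − N₀)/N₀ = (4.94×10^6 − 474000)/474000 = 9.4219.
Solve 4.94×10^6/(1 + 9.4219·e^(−0.099t)) = 4.446×10^6: 1 + 9.4219·e^(−0.099t) = 1.1111, so e^(−0.099t) = 0.0117928.
−0.099·t = ln(0.0117928) = -4.4403, so t = 4.4403/0.099 = 44.851.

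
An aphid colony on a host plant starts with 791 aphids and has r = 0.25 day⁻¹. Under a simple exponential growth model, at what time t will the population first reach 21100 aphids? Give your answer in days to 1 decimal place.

13.1 days

Set N₀·e^(rt) = 21100: e^(0.25·t) = 21100/791 = 26.675.
0.25·t = ln(26.675) = 3.2837, so t = 3.2837/0.25 = 13.135.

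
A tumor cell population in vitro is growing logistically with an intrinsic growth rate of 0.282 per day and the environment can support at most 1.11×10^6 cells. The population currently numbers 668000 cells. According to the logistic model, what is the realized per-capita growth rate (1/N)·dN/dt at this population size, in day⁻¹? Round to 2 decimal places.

(1/N)·dN/dt = r(1 − N/K) = 0.282 × (1 − 668000/1.11×10^6).
= 0.282 × 0.3982 = 0.11229.

0.11 per day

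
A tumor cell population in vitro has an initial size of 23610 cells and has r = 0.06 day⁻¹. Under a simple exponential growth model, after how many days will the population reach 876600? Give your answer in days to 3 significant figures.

60.2 days

Set N₀·e^(rt) = 876600: e^(0.06·t) = 876600/23610 = 37.128.
0.06·t = ln(37.128) = 3.6144, so t = 3.6144/0.06 = 60.24.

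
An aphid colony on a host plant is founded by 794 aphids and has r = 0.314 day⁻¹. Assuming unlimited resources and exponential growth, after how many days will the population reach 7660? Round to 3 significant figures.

7.22 days

Set N₀·e^(rt) = 7660: e^(0.314·t) = 7660/794 = 9.6474.
0.314·t = ln(9.6474) = 2.2667, so t = 2.2667/0.314 = 7.2187.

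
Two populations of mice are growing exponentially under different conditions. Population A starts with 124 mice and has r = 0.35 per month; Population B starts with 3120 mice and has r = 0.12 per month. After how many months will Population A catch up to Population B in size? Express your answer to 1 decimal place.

Set 124·e^(0.35t) = 3120·e^(0.12t).
e^((0.35 − 0.12)t) = 3120/124 → e^(0.23·t) = 25.161.
0.23·t = ln(25.161) = 3.2253, so t = 3.2253/0.23 = 14.023.

14.0 months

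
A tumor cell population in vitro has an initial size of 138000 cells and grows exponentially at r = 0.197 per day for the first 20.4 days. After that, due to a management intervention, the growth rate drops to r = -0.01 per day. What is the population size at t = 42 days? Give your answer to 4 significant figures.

6186000 cells

Phase 1: N(20.4) = 138000·e^(0.197×20.4) = 138000·e^4.019 = 7.677534×10^6.
Phase 2 runs for 42 − 20.4 = 21.6 days at r = -0.01.
N(42) = 7.677534×10^6·e^(-0.01×21.6) = 7.677534×10^6·e^-0.216 = 6.18606×10^6.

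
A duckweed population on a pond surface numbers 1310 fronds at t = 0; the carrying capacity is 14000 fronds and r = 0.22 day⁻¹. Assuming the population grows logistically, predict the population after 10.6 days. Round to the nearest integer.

7214 fronds

A = (K − N₀)/N₀ = (14000 − 1310)/1310 = 9.687.
N(t) = K/(1 + A·e^(−rt)) = 14000/(1 + 9.687×e^(−0.22×10.6)).
e^(−2.332) = 0.097101; denominator = 1 + 9.687×0.097101 = 1.9406.
N = 14000/1.9406 = 7214.18.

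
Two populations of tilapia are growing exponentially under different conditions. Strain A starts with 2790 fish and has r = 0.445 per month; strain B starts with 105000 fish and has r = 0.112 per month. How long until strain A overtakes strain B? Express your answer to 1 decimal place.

Set 2790·e^(0.445t) = 105000·e^(0.112t).
e^((0.445 − 0.112)t) = 105000/2790 → e^(0.333·t) = 37.634.
0.333·t = ln(37.634) = 3.6279, so t = 3.6279/0.333 = 10.895.

10.9 months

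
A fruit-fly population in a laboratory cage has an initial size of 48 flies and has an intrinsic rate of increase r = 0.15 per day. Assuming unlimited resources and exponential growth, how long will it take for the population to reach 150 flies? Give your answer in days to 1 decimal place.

Set N₀·e^(rt) = 150: e^(0.15·t) = 150/48 = 3.125.
0.15·t = ln(3.125) = 1.1394, so t = 1.1394/0.15 = 7.5962.

7.6 days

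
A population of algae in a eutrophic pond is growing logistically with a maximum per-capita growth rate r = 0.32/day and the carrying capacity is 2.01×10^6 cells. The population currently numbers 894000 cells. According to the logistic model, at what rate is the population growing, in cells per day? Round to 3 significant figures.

dN/dt = rN(1 − N/K) = 0.32 × 894000 × (1 − 894000/2.01×10^6).
1 − 894000/2.01×10^6 = 0.55522; dN/dt = 0.32 × 894000 × 0.55522 = 1.58838×10^5.

159000 cells per day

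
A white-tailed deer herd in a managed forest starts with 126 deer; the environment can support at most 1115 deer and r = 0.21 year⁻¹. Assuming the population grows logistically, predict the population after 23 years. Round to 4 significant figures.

1049 deer

A = (K − N₀)/N₀ = (1115 − 126)/126 = 7.8492.
N(t) = K/(1 + A·e^(−rt)) = 1115/(1 + 7.8492×e^(−0.21×23)).
e^(−4.83) = 0.0079865; denominator = 1 + 7.8492×0.0079865 = 1.0627.
N = 1115/1.0627 = 1049.23.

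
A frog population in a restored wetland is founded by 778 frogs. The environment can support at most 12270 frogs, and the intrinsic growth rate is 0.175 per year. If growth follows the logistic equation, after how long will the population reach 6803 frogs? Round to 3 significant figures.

16.6 years

A = (K − N₀)/N₀ = (12270 − 778)/778 = 14.771.
Solve 12270/(1 + 14.771·e^(−0.175t)) = 6803: 1 + 14.771·e^(−0.175t) = 1.8036, so e^(−0.175t) = 0.0544042.
−0.175·t = ln(0.0544042) = -2.9113, so t = 2.9113/0.175 = 16.636.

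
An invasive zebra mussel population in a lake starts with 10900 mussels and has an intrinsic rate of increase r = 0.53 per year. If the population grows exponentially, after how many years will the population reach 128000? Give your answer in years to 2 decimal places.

4.65 years

Set N₀·e^(rt) = 128000: e^(0.53·t) = 128000/10900 = 11.743.
0.53·t = ln(11.743) = 2.4633, so t = 2.4633/0.53 = 4.6477.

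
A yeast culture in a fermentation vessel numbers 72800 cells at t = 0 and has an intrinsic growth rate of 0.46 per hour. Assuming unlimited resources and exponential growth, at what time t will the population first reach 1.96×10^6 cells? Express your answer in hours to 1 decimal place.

Set N₀·e^(rt) = 1.96×10^6: e^(0.46·t) = 1.96×10^6/72800 = 26.923.
0.46·t = ln(26.923) = 3.293, so t = 3.293/0.46 = 7.1587.

7.2 hours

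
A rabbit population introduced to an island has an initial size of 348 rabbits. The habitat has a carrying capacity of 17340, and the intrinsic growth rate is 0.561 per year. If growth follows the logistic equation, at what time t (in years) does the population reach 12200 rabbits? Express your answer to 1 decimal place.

8.5 years

A = (K − N₀)/N₀ = (17340 − 348)/348 = 48.828.
Solve 17340/(1 + 48.828·e^(−0.561t)) = 12200: 1 + 48.828·e^(−0.561t) = 1.4213, so e^(−0.561t) = 0.00862855.
−0.561·t = ln(0.00862855) = -4.7527, so t = 4.7527/0.561 = 8.4718.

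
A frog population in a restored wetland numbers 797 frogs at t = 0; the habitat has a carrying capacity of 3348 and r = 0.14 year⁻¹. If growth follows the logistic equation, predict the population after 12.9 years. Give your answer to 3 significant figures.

A = (K − N₀)/N₀ = (3348 − 797)/797 = 3.2008.
N(t) = K/(1 + A·e^(−rt)) = 3348/(1 + 3.2008×e^(−0.14×12.9)).
e^(−1.806) = 0.16431; denominator = 1 + 3.2008×0.16431 = 1.5259.
N = 3348/1.5259 = 2194.09.

2190 frogs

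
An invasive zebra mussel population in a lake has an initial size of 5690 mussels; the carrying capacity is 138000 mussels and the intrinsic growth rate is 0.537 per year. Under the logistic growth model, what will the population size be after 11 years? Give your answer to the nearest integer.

129790 mussels

A = (K − N₀)/N₀ = (138000 − 5690)/5690 = 23.253.
N(t) = K/(1 + A·e^(−rt)) = 138000/(1 + 23.253×e^(−0.537×11)).
e^(−5.907) = 0.0027203; denominator = 1 + 23.253×0.0027203 = 1.0633.
N = 138000/1.0633 = 129790.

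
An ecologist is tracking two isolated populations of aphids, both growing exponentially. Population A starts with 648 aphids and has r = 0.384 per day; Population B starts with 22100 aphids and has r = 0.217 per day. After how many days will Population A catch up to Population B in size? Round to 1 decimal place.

Set 648·e^(0.384t) = 22100·e^(0.217t).
e^((0.384 − 0.217)t) = 22100/648 → e^(0.167·t) = 34.105.
0.167·t = ln(34.105) = 3.5294, so t = 3.5294/0.167 = 21.134.

21.1 days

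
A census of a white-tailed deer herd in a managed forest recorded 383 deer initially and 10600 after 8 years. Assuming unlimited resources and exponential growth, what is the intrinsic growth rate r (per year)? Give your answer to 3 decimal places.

0.415 per year

From N(t) = N₀·e^(rt): e^(r·8) = 10600/383 = 27.676.
r·8 = ln(27.676) = 3.3206, so r = 3.3206/8 = 0.41507.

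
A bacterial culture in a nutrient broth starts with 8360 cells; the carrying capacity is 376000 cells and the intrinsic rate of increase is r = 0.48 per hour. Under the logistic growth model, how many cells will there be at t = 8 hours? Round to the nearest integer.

193296 cells

A = (K − N₀)/N₀ = (376000 − 8360)/8360 = 43.976.
N(t) = K/(1 + A·e^(−rt)) = 376000/(1 + 43.976×e^(−0.48×8)).
e^(−3.84) = 0.021494; denominator = 1 + 43.976×0.021494 = 1.9452.
N = 376000/1.9452 = 193296.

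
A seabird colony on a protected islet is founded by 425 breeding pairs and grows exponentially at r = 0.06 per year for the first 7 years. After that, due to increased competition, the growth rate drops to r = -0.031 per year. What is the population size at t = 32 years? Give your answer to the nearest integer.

Phase 1: N(7) = 425·e^(0.06×7) = 425·e^0.42 = 646.834.
Phase 2 runs for 32 − 7 = 25 years at r = -0.031.
N(32) = 646.834·e^(-0.031×25) = 646.834·e^-0.775 = 297.999.

298 breeding pairs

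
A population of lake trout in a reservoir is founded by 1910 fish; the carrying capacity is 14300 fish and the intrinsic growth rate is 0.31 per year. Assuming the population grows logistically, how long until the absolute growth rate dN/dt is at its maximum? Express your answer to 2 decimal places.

Logistic growth is fastest at N = K/2 = 7150.
A = (K − N₀)/N₀ = 6.4869. Set K/(1 + A·e^(−rt)) = K/2 → A·e^(−rt) = 1.
e^(−0.31t) = 1/6.4869 = 0.154157, so t = ln(6.4869)/0.31 = 1.8698/0.31 = 6.0316.

6.03 years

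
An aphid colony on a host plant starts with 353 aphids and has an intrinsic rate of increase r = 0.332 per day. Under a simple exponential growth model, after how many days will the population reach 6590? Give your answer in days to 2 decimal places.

Set N₀·e^(rt) = 6590: e^(0.332·t) = 6590/353 = 18.669.
0.332·t = ln(18.669) = 2.9268, so t = 2.9268/0.332 = 8.8158.

8.82 days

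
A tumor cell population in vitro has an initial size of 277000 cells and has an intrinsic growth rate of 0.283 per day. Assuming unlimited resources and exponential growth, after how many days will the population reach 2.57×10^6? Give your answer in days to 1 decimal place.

7.9 days

Set N₀·e^(rt) = 2.57×10^6: e^(0.283·t) = 2.57×10^6/277000 = 9.278.
0.283·t = ln(9.278) = 2.2276, so t = 2.2276/0.283 = 7.8715.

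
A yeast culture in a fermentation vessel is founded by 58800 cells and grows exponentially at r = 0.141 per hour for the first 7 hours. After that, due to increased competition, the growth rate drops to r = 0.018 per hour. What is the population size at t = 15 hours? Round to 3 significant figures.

Phase 1: N(7) = 58800·e^(0.141×7) = 58800·e^0.987 = 157771.
Phase 2 runs for 15 − 7 = 8 hours at r = 0.018.
N(15) = 157771·e^(0.018×8) = 157771·e^0.144 = 182207.

182000 cells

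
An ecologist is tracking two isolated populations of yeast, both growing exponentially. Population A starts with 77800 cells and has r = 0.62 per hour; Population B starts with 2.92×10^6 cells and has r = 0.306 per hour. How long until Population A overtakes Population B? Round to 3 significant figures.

Set 77800·e^(0.62t) = 2.92×10^6·e^(0.306t).
e^((0.62 − 0.306)t) = 2.92×10^6/77800 → e^(0.314·t) = 37.532.
0.314·t = ln(37.532) = 3.6252, so t = 3.6252/0.314 = 11.545.

11.5 hours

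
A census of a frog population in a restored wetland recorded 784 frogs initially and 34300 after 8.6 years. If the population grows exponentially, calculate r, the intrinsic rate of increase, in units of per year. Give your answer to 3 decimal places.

0.439 per year

From N(t) = N₀·e^(rt): e^(r·8.6) = 34300/784 = 43.75.
r·8.6 = ln(43.75) = 3.7785, so r = 3.7785/8.6 = 0.43936.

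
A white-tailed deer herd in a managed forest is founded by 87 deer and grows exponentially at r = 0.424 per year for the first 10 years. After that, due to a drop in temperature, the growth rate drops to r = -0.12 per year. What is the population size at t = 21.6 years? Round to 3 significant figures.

Phase 1: N(10) = 87·e^(0.424×10) = 87·e^4.24 = 6038.48.
Phase 2 runs for 21.6 − 10 = 11.6 years at r = -0.12.
N(21.6) = 6038.48·e^(-0.12×11.6) = 6038.48·e^-1.392 = 1501.03.

1500 deer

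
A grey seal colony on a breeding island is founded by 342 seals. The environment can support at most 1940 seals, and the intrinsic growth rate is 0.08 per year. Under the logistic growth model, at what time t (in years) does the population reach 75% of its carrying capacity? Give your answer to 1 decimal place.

33.0 years

A = (K − N₀)/N₀ = (1940 − 342)/342 = 4.6725.
Solve 1940/(1 + 4.6725·e^(−0.08t)) = 1455: 1 + 4.6725·e^(−0.08t) = 1.3333, so e^(−0.08t) = 0.0713392.
−0.08·t = ln(0.0713392) = -2.6403, so t = 2.6403/0.08 = 33.004.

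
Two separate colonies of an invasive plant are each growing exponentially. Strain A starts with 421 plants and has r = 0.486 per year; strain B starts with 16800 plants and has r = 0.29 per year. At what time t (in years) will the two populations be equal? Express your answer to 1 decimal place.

Set 421·e^(0.486t) = 16800·e^(0.29t).
e^((0.486 − 0.29)t) = 16800/421 → e^(0.196·t) = 39.905.
0.196·t = ln(39.905) = 3.6865, so t = 3.6865/0.196 = 18.809.

18.8 years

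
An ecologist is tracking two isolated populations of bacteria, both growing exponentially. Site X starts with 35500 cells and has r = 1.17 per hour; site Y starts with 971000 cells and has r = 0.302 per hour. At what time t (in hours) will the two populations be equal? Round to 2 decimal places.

Set 35500·e^(1.17t) = 971000·e^(0.302t).
e^((1.17 − 0.302)t) = 971000/35500 → e^(0.868·t) = 27.352.
0.868·t = ln(27.352) = 3.3088, so t = 3.3088/0.868 = 3.812.

3.81 hours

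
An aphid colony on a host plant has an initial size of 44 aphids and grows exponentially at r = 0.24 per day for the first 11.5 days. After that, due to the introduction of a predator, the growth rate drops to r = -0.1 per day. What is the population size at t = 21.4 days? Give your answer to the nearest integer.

258 aphids

Phase 1: N(11.5) = 44·e^(0.24×11.5) = 44·e^2.76 = 695.193.
Phase 2 runs for 21.4 − 11.5 = 9.9 days at r = -0.1.
N(21.4) = 695.193·e^(-0.1×9.9) = 695.193·e^-0.99 = 258.318.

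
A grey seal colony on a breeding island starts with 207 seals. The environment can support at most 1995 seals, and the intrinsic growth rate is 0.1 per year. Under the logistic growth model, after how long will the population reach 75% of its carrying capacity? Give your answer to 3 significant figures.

32.5 years

A = (K − N₀)/N₀ = (1995 − 207)/207 = 8.6377.
Solve 1995/(1 + 8.6377·e^(−0.1t)) = 1496.25: 1 + 8.6377·e^(−0.1t) = 1.3333, so e^(−0.1t) = 0.0385906.
−0.1·t = ln(0.0385906) = -3.2547, so t = 3.2547/0.1 = 32.547.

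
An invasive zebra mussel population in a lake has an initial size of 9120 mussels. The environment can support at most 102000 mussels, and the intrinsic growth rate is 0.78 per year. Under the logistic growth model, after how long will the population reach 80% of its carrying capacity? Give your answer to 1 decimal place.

A = (K − N₀)/N₀ = (102000 − 9120)/9120 = 10.184.
Solve 102000/(1 + 10.184·e^(−0.78t)) = 81600: 1 + 10.184·e^(−0.78t) = 1.25, so e^(−0.78t) = 0.0245478.
−0.78·t = ln(0.0245478) = -3.7071, so t = 3.7071/0.78 = 4.7527.

4.8 years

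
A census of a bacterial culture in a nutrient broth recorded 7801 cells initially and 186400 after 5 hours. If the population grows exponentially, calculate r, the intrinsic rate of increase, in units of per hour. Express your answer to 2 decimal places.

0.63 per hour

From N(t) = N₀·e^(rt): e^(r·5) = 186400/7801 = 23.894.
r·5 = ln(23.894) = 3.1736, so r = 3.1736/5 = 0.63473.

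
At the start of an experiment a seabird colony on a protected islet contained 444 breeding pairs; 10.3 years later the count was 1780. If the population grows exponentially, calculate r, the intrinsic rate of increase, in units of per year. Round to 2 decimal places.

0.13 per year

From N(t) = N₀·e^(rt): e^(r·10.3) = 1780/444 = 4.009.
r·10.3 = ln(4.009) = 1.3885, so r = 1.3885/10.3 = 0.13481.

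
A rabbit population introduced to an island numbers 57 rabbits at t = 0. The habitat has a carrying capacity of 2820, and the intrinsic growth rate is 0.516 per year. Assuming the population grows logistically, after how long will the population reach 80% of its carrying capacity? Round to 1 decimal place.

10.2 years

A = (K − N₀)/N₀ = (2820 − 57)/57 = 48.474.
Solve 2820/(1 + 48.474·e^(−0.516t)) = 2256: 1 + 48.474·e^(−0.516t) = 1.25, so e^(−0.516t) = 0.00515744.
−0.516·t = ln(0.00515744) = -5.2673, so t = 5.2673/0.516 = 10.208.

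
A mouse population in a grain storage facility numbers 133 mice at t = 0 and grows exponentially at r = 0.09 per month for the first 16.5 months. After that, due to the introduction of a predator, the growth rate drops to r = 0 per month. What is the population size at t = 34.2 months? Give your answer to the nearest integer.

587 mice

Phase 1: N(16.5) = 133·e^(0.09×16.5) = 133·e^1.485 = 587.19.
Phase 2 runs for 34.2 − 16.5 = 17.7 months at r = 0.
N(34.2) = 587.19·e^(0×17.7) = 587.19·e^-0 = 587.19.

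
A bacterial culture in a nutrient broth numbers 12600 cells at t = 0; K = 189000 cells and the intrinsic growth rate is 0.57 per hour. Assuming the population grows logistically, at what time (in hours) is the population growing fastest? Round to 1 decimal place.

4.6 hours

Logistic growth is fastest at N = K/2 = 94500.
A = (K − N₀)/N₀ = 14. Set K/(1 + A·e^(−rt)) = K/2 → A·e^(−rt) = 1.
e^(−0.57t) = 1/14 = 0.0714286, so t = ln(14)/0.57 = 2.6391/0.57 = 4.6299.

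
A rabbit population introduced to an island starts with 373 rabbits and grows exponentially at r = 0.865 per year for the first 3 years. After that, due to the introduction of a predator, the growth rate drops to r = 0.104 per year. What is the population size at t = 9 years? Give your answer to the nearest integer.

Phase 1: N(3) = 373·e^(0.865×3) = 373·e^2.595 = 4996.93.
Phase 2 runs for 9 − 3 = 6 years at r = 0.104.
N(9) = 4996.93·e^(0.104×6) = 4996.93·e^0.624 = 9326.16.

9326 rabbits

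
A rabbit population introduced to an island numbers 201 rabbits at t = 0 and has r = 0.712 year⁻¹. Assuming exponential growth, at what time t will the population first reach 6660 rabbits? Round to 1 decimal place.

4.9 years

Set N₀·e^(rt) = 6660: e^(0.712·t) = 6660/201 = 33.134.
0.712·t = ln(33.134) = 3.5006, so t = 3.5006/0.712 = 4.9165.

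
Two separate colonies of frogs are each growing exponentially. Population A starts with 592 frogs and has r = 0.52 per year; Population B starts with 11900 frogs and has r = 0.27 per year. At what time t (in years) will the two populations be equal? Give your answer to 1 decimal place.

Set 592·e^(0.52t) = 11900·e^(0.27t).
e^((0.52 − 0.27)t) = 11900/592 → e^(0.25·t) = 20.101.
0.25·t = ln(20.101) = 3.0008, so t = 3.0008/0.25 = 12.003.

12.0 years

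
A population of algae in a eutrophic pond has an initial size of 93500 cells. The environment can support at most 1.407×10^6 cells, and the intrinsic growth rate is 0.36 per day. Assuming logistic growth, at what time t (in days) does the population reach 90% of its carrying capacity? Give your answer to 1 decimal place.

13.4 days

A = (K − N₀)/N₀ = (1.407×10^6 − 93500)/93500 = 14.048.
Solve 1.407×10^6/(1 + 14.048·e^(−0.36t)) = 1.2663×10^6: 1 + 14.048·e^(−0.36t) = 1.1111, so e^(−0.36t) = 0.00790932.
−0.36·t = ln(0.00790932) = -4.8397, so t = 4.8397/0.36 = 13.444.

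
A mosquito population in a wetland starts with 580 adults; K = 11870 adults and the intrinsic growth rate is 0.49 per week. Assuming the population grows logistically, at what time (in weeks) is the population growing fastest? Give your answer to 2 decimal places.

Logistic growth is fastest at N = K/2 = 5935.
A = (K − N₀)/N₀ = 19.466. Set K/(1 + A·e^(−rt)) = K/2 → A·e^(−rt) = 1.
e^(−0.49t) = 1/19.466 = 0.0513729, so t = ln(19.466)/0.49 = 2.9686/0.49 = 6.0585.

6.06 weeks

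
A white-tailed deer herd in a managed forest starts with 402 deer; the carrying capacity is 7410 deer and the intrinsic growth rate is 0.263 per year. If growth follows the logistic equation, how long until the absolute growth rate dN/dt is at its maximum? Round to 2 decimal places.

Logistic growth is fastest at N = K/2 = 3705.
A = (K − N₀)/N₀ = 17.433. Set K/(1 + A·e^(−rt)) = K/2 → A·e^(−rt) = 1.
e^(−0.263t) = 1/17.433 = 0.057363, so t = ln(17.433)/0.263 = 2.8584/0.263 = 10.868.

10.87 years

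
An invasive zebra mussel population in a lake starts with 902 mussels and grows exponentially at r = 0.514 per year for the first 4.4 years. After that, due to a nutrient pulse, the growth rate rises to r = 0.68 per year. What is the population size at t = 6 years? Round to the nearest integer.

25699 mussels

Phase 1: N(4.4) = 902·e^(0.514×4.4) = 902·e^2.262 = 8657.79.
Phase 2 runs for 6 − 4.4 = 1.6 years at r = 0.68.
N(6) = 8657.79·e^(0.68×1.6) = 8657.79·e^1.088 = 25699.2.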